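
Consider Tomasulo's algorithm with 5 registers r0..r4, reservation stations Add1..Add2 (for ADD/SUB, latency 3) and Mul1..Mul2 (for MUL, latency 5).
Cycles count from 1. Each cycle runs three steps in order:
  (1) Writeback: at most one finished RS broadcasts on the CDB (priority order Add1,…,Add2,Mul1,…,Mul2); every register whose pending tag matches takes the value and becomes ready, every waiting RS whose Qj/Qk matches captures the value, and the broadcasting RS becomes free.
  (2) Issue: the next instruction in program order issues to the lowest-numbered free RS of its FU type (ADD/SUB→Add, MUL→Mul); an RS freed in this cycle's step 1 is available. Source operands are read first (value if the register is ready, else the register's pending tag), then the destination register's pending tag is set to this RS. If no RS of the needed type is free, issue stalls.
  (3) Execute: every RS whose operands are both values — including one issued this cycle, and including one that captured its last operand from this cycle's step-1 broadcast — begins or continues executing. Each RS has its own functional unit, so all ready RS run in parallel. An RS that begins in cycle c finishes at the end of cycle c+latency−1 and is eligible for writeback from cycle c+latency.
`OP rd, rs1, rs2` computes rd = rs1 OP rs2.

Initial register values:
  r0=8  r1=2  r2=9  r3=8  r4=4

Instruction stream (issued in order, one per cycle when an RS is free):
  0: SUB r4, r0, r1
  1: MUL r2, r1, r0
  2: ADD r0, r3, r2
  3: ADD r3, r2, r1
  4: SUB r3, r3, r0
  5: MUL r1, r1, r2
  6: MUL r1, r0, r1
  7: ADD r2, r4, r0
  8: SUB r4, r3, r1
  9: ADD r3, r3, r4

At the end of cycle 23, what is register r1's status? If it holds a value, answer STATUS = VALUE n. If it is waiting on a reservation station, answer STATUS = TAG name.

STATUS = VALUE 768

cycle 1: issue SUB r4<-Add1 // r0:8,r1:2,r2:9,r3:8,r4:Add1
cycle 2: issue MUL r2<-Mul1 // r0:8,r1:2,r2:Mul1,r3:8,r4:Add1
cycle 3: issue ADD r0<-Add2 // r0:Add2,r1:2,r2:Mul1,r3:8,r4:Add1
cycle 4: CDB Add1=6; issue ADD r3<-Add1 // r0:Add2,r1:2,r2:Mul1,r3:Add1,r4:6
cycle 5: stall // r0:Add2,r1:2,r2:Mul1,r3:Add1,r4:6
cycle 6: stall // r0:Add2,r1:2,r2:Mul1,r3:Add1,r4:6
cycle 7: CDB Mul1=16; stall // r0:Add2,r1:2,r2:16,r3:Add1,r4:6
cycle 8: stall // r0:Add2,r1:2,r2:16,r3:Add1,r4:6
cycle 9: stall // r0:Add2,r1:2,r2:16,r3:Add1,r4:6
cycle 10: CDB Add1=18; issue SUB r3<-Add1 // r0:Add2,r1:2,r2:16,r3:Add1,r4:6
cycle 11: CDB Add2=24; issue MUL r1<-Mul1 // r0:24,r1:Mul1,r2:16,r3:Add1,r4:6
cycle 12: issue MUL r1<-Mul2 // r0:24,r1:Mul2,r2:16,r3:Add1,r4:6
cycle 13: issue ADD r2<-Add2 // r0:24,r1:Mul2,r2:Add2,r3:Add1,r4:6
cycle 14: CDB Add1=-6; issue SUB r4<-Add1 // r0:24,r1:Mul2,r2:Add2,r3:-6,r4:Add1
cycle 15: stall // r0:24,r1:Mul2,r2:Add2,r3:-6,r4:Add1
cycle 16: CDB Add2=30; issue ADD r3<-Add2 // r0:24,r1:Mul2,r2:30,r3:Add2,r4:Add1
cycle 17: CDB Mul1=32 // r0:24,r1:Mul2,r2:30,r3:Add2,r4:Add1
cycle 18: - // r0:24,r1:Mul2,r2:30,r3:Add2,r4:Add1
cycle 19: - // r0:24,r1:Mul2,r2:30,r3:Add2,r4:Add1
cycle 20: - // r0:24,r1:Mul2,r2:30,r3:Add2,r4:Add1
cycle 21: - // r0:24,r1:Mul2,r2:30,r3:Add2,r4:Add1
cycle 22: CDB Mul2=768 // r0:24,r1:768,r2:30,r3:Add2,r4:Add1
cycle 23: - // r0:24,r1:768,r2:30,r3:Add2,r4:Add1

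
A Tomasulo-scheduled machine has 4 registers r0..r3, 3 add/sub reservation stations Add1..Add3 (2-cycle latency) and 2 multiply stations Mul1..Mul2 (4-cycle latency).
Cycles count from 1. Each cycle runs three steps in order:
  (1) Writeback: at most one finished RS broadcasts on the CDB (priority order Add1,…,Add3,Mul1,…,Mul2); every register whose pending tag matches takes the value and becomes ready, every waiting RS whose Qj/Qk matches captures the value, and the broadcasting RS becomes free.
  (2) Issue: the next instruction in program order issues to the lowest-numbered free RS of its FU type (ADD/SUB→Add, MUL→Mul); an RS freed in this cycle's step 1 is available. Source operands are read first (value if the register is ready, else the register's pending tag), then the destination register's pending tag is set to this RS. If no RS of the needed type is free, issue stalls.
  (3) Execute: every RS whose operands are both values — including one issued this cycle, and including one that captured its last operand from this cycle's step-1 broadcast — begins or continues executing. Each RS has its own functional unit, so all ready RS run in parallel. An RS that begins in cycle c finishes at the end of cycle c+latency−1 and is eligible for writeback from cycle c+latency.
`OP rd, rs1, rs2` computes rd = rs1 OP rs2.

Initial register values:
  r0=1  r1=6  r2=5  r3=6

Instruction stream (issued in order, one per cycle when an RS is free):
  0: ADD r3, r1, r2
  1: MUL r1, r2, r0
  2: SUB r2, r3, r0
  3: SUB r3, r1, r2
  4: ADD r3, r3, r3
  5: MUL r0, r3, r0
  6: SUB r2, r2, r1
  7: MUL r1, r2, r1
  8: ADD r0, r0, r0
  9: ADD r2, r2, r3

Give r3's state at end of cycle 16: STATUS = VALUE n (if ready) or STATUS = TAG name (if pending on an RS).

cycle 1: issue ADD r3<-Add1 // r0:1,r1:6,r2:5,r3:Add1
cycle 2: issue MUL r1<-Mul1 // r0:1,r1:Mul1,r2:5,r3:Add1
cycle 3: CDB Add1=11; issue SUB r2<-Add1 // r0:1,r1:Mul1,r2:Add1,r3:11
cycle 4: issue SUB r3<-Add2 // r0:1,r1:Mul1,r2:Add1,r3:Add2
cycle 5: CDB Add1=10; issue ADD r3<-Add1 // r0:1,r1:Mul1,r2:10,r3:Add1
cycle 6: CDB Mul1=5; issue MUL r0<-Mul1 // r0:Mul1,r1:5,r2:10,r3:Add1
cycle 7: issue SUB r2<-Add3 // r0:Mul1,r1:5,r2:Add3,r3:Add1
cycle 8: CDB Add2=-5; issue MUL r1<-Mul2 // r0:Mul1,r1:Mul2,r2:Add3,r3:Add1
cycle 9: CDB Add3=5; issue ADD r0<-Add2 // r0:Add2,r1:Mul2,r2:5,r3:Add1
cycle 10: CDB Add1=-10; issue ADD r2<-Add1 // r0:Add2,r1:Mul2,r2:Add1,r3:-10
cycle 11: - // r0:Add2,r1:Mul2,r2:Add1,r3:-10
cycle 12: CDB Add1=-5 // r0:Add2,r1:Mul2,r2:-5,r3:-10
cycle 13: CDB Mul2=25 // r0:Add2,r1:25,r2:-5,r3:-10
cycle 14: CDB Mul1=-10 // r0:Add2,r1:25,r2:-5,r3:-10
cycle 15: - // r0:Add2,r1:25,r2:-5,r3:-10
cycle 16: CDB Add2=-20 // r0:-20,r1:25,r2:-5,r3:-10

STATUS = VALUE -10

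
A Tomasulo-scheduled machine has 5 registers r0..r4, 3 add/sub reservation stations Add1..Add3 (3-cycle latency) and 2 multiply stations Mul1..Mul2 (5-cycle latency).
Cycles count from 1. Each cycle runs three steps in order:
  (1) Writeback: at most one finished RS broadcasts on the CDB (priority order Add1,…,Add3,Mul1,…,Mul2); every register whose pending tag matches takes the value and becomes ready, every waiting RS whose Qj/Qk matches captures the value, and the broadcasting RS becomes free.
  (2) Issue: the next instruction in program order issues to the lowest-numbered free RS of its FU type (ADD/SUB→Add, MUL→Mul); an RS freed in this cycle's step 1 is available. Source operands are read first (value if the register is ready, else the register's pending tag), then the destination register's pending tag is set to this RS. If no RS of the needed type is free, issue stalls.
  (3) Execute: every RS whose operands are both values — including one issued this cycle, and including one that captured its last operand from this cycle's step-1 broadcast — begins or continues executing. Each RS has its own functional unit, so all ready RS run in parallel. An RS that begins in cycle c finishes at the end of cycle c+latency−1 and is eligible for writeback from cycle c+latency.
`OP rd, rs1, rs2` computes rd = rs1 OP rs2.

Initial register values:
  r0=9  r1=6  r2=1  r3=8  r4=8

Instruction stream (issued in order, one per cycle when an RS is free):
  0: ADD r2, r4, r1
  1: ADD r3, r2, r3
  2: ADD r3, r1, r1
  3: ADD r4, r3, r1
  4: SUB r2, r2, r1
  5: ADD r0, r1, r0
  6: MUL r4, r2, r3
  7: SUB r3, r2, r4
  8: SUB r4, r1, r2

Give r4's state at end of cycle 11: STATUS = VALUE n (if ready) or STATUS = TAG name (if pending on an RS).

STATUS = TAG Add2

c1: issue ADD r2<-Add1 | r0:9,r1:6,r2:Add1,r3:8,r4:8
c2: issue ADD r3<-Add2 | r0:9,r1:6,r2:Add1,r3:Add2,r4:8
c3: issue ADD r3<-Add3 | r0:9,r1:6,r2:Add1,r3:Add3,r4:8
c4: CDB Add1=14; issue ADD r4<-Add1 | r0:9,r1:6,r2:14,r3:Add3,r4:Add1
c5: stall | r0:9,r1:6,r2:14,r3:Add3,r4:Add1
c6: CDB Add3=12; issue SUB r2<-Add3 | r0:9,r1:6,r2:Add3,r3:12,r4:Add1
c7: CDB Add2=22; issue ADD r0<-Add2 | r0:Add2,r1:6,r2:Add3,r3:12,r4:Add1
c8: issue MUL r4<-Mul1 | r0:Add2,r1:6,r2:Add3,r3:12,r4:Mul1
c9: CDB Add1=18; issue SUB r3<-Add1 | r0:Add2,r1:6,r2:Add3,r3:Add1,r4:Mul1
c10: CDB Add2=15; issue SUB r4<-Add2 | r0:15,r1:6,r2:Add3,r3:Add1,r4:Add2
c11: CDB Add3=8 | r0:15,r1:6,r2:8,r3:Add1,r4:Add2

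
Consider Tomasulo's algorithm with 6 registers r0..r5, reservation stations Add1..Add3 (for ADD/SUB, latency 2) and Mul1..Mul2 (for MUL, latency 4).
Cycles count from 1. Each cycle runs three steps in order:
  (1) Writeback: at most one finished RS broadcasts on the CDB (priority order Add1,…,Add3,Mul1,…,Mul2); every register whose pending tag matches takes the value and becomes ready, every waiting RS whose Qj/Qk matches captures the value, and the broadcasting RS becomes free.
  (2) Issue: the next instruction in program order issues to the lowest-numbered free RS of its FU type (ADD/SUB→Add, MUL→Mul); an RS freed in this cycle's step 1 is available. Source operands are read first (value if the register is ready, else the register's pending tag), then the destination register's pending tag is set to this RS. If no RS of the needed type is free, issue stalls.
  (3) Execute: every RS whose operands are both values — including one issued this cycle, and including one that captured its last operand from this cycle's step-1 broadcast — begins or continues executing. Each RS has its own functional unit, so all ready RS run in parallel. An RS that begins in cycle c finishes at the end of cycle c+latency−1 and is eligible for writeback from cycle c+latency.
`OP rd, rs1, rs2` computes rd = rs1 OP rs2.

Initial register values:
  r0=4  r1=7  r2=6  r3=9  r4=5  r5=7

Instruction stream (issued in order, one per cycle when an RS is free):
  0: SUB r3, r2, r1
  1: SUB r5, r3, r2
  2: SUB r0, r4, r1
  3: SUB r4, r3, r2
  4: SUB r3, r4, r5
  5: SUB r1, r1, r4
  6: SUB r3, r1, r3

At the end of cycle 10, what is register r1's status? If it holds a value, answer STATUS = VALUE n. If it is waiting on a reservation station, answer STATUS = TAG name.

c1: issue SUB r3<-Add1 | r0:4,r1:7,r2:6,r3:Add1,r4:5,r5:7
c2: issue SUB r5<-Add2 | r0:4,r1:7,r2:6,r3:Add1,r4:5,r5:Add2
c3: CDB Add1=-1; issue SUB r0<-Add1 | r0:Add1,r1:7,r2:6,r3:-1,r4:5,r5:Add2
c4: issue SUB r4<-Add3 | r0:Add1,r1:7,r2:6,r3:-1,r4:Add3,r5:Add2
c5: CDB Add1=-2; issue SUB r3<-Add1 | r0:-2,r1:7,r2:6,r3:Add1,r4:Add3,r5:Add2
c6: CDB Add2=-7; issue SUB r1<-Add2 | r0:-2,r1:Add2,r2:6,r3:Add1,r4:Add3,r5:-7
c7: CDB Add3=-7; issue SUB r3<-Add3 | r0:-2,r1:Add2,r2:6,r3:Add3,r4:-7,r5:-7
c8: - | r0:-2,r1:Add2,r2:6,r3:Add3,r4:-7,r5:-7
c9: CDB Add1=0 | r0:-2,r1:Add2,r2:6,r3:Add3,r4:-7,r5:-7
c10: CDB Add2=14 | r0:-2,r1:14,r2:6,r3:Add3,r4:-7,r5:-7

STATUS = VALUE 14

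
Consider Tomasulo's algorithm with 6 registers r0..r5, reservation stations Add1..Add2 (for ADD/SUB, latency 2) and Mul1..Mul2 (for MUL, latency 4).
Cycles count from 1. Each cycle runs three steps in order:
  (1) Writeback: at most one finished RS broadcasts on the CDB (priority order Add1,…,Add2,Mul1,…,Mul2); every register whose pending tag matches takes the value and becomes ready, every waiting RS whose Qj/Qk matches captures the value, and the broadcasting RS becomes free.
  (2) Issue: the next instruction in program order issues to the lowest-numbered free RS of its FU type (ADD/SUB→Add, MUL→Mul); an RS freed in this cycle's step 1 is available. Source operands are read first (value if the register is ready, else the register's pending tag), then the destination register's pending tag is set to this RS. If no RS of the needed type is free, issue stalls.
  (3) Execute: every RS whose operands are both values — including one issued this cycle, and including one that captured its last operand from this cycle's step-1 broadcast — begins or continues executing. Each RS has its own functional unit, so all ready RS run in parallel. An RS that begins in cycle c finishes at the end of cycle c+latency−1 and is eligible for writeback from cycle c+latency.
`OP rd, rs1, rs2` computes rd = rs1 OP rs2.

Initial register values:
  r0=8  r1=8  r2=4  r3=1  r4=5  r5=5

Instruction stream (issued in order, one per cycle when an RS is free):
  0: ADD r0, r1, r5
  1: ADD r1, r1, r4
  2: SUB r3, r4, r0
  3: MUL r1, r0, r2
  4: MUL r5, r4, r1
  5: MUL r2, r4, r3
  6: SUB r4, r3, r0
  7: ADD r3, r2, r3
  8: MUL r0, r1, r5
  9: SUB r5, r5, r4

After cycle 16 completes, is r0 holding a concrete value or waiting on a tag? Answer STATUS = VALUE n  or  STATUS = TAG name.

STATUS = TAG Mul1

c1: issue ADD r0<-Add1 | r0:Add1,r1:8,r2:4,r3:1,r4:5,r5:5
c2: issue ADD r1<-Add2 | r0:Add1,r1:Add2,r2:4,r3:1,r4:5,r5:5
c3: CDB Add1=13; issue SUB r3<-Add1 | r0:13,r1:Add2,r2:4,r3:Add1,r4:5,r5:5
c4: CDB Add2=13; issue MUL r1<-Mul1 | r0:13,r1:Mul1,r2:4,r3:Add1,r4:5,r5:5
c5: CDB Add1=-8; issue MUL r5<-Mul2 | r0:13,r1:Mul1,r2:4,r3:-8,r4:5,r5:Mul2
c6: stall | r0:13,r1:Mul1,r2:4,r3:-8,r4:5,r5:Mul2
c7: stall | r0:13,r1:Mul1,r2:4,r3:-8,r4:5,r5:Mul2
c8: CDB Mul1=52; issue MUL r2<-Mul1 | r0:13,r1:52,r2:Mul1,r3:-8,r4:5,r5:Mul2
c9: issue SUB r4<-Add1 | r0:13,r1:52,r2:Mul1,r3:-8,r4:Add1,r5:Mul2
c10: issue ADD r3<-Add2 | r0:13,r1:52,r2:Mul1,r3:Add2,r4:Add1,r5:Mul2
c11: CDB Add1=-21; stall | r0:13,r1:52,r2:Mul1,r3:Add2,r4:-21,r5:Mul2
c12: CDB Mul1=-40; issue MUL r0<-Mul1 | r0:Mul1,r1:52,r2:-40,r3:Add2,r4:-21,r5:Mul2
c13: CDB Mul2=260; issue SUB r5<-Add1 | r0:Mul1,r1:52,r2:-40,r3:Add2,r4:-21,r5:Add1
c14: CDB Add2=-48 | r0:Mul1,r1:52,r2:-40,r3:-48,r4:-21,r5:Add1
c15: CDB Add1=281 | r0:Mul1,r1:52,r2:-40,r3:-48,r4:-21,r5:281
c16: - | r0:Mul1,r1:52,r2:-40,r3:-48,r4:-21,r5:281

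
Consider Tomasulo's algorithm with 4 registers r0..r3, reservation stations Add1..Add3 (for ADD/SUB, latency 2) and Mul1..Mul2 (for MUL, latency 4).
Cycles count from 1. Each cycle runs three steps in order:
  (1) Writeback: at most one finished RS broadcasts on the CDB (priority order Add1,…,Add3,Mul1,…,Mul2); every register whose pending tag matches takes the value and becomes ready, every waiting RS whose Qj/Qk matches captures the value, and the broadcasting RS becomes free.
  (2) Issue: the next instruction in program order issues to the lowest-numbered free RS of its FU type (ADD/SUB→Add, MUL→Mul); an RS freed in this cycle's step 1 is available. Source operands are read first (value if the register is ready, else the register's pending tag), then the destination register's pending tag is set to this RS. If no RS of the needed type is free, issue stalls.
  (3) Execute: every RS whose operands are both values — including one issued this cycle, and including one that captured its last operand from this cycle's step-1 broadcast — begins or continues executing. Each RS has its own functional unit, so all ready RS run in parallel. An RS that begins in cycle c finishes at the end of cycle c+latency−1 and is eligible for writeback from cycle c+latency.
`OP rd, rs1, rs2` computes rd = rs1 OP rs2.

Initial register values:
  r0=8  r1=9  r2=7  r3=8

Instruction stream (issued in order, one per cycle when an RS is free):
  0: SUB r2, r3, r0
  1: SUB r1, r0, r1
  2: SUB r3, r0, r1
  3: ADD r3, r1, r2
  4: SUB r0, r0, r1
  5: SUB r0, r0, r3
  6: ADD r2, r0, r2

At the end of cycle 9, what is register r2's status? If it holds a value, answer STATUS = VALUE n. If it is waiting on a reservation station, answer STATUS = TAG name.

STATUS = TAG Add2

cycle 1: issue SUB r2<-Add1 // r0:8,r1:9,r2:Add1,r3:8
cycle 2: issue SUB r1<-Add2 // r0:8,r1:Add2,r2:Add1,r3:8
cycle 3: CDB Add1=0; issue SUB r3<-Add1 // r0:8,r1:Add2,r2:0,r3:Add1
cycle 4: CDB Add2=-1; issue ADD r3<-Add2 // r0:8,r1:-1,r2:0,r3:Add2
cycle 5: issue SUB r0<-Add3 // r0:Add3,r1:-1,r2:0,r3:Add2
cycle 6: CDB Add1=9; issue SUB r0<-Add1 // r0:Add1,r1:-1,r2:0,r3:Add2
cycle 7: CDB Add2=-1; issue ADD r2<-Add2 // r0:Add1,r1:-1,r2:Add2,r3:-1
cycle 8: CDB Add3=9 // r0:Add1,r1:-1,r2:Add2,r3:-1
cycle 9: - // r0:Add1,r1:-1,r2:Add2,r3:-1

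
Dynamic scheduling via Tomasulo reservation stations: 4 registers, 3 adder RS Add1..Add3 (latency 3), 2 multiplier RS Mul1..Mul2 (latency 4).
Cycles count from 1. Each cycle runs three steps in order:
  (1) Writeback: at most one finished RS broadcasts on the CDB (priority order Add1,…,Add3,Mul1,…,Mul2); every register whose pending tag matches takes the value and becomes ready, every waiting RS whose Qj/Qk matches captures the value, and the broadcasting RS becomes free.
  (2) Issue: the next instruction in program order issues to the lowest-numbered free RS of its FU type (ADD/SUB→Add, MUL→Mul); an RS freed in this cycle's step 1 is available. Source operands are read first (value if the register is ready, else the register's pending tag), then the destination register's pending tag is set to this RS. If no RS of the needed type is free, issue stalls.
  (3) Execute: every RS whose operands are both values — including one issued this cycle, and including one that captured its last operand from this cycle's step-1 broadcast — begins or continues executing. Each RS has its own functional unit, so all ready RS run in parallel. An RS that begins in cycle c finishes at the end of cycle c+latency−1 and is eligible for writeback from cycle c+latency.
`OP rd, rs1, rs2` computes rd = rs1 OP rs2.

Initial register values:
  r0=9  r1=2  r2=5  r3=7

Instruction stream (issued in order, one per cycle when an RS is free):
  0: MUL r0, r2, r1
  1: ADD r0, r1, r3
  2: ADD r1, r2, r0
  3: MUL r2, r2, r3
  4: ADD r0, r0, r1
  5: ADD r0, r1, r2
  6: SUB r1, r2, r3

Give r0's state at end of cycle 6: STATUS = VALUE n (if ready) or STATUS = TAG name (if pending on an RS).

STATUS = TAG Add3

c1: issue MUL r0<-Mul1 | r0:Mul1,r1:2,r2:5,r3:7
c2: issue ADD r0<-Add1 | r0:Add1,r1:2,r2:5,r3:7
c3: issue ADD r1<-Add2 | r0:Add1,r1:Add2,r2:5,r3:7
c4: issue MUL r2<-Mul2 | r0:Add1,r1:Add2,r2:Mul2,r3:7
c5: CDB Add1=9; issue ADD r0<-Add1 | r0:Add1,r1:Add2,r2:Mul2,r3:7
c6: CDB Mul1=10; issue ADD r0<-Add3 | r0:Add3,r1:Add2,r2:Mul2,r3:7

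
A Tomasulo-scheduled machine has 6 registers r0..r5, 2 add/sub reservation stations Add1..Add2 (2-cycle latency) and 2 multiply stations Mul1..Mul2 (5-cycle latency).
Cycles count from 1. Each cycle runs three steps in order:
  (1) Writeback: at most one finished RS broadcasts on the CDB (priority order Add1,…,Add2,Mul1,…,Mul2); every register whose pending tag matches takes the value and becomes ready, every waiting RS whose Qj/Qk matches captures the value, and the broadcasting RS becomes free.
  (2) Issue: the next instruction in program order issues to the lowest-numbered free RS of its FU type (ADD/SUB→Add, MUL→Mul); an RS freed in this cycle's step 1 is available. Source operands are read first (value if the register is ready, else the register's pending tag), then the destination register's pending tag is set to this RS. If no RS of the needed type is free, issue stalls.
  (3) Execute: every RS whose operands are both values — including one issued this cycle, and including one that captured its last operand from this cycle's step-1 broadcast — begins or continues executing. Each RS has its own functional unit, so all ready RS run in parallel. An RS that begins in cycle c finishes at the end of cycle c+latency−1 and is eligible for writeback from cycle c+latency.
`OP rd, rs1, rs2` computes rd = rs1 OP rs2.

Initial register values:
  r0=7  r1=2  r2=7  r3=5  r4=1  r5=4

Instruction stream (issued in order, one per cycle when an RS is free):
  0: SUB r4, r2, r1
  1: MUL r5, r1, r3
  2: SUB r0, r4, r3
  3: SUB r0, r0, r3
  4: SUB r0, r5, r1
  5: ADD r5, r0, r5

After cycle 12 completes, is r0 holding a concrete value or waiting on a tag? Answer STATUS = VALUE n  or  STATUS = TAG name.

STATUS = VALUE 8

c1: issue SUB r4<-Add1 | r0:7,r1:2,r2:7,r3:5,r4:Add1,r5:4
c2: issue MUL r5<-Mul1 | r0:7,r1:2,r2:7,r3:5,r4:Add1,r5:Mul1
c3: CDB Add1=5; issue SUB r0<-Add1 | r0:Add1,r1:2,r2:7,r3:5,r4:5,r5:Mul1
c4: issue SUB r0<-Add2 | r0:Add2,r1:2,r2:7,r3:5,r4:5,r5:Mul1
c5: CDB Add1=0; issue SUB r0<-Add1 | r0:Add1,r1:2,r2:7,r3:5,r4:5,r5:Mul1
c6: stall | r0:Add1,r1:2,r2:7,r3:5,r4:5,r5:Mul1
c7: CDB Add2=-5; issue ADD r5<-Add2 | r0:Add1,r1:2,r2:7,r3:5,r4:5,r5:Add2
c8: CDB Mul1=10 | r0:Add1,r1:2,r2:7,r3:5,r4:5,r5:Add2
c9: - | r0:Add1,r1:2,r2:7,r3:5,r4:5,r5:Add2
c10: CDB Add1=8 | r0:8,r1:2,r2:7,r3:5,r4:5,r5:Add2
c11: - | r0:8,r1:2,r2:7,r3:5,r4:5,r5:Add2
c12: CDB Add2=18 | r0:8,r1:2,r2:7,r3:5,r4:5,r5:18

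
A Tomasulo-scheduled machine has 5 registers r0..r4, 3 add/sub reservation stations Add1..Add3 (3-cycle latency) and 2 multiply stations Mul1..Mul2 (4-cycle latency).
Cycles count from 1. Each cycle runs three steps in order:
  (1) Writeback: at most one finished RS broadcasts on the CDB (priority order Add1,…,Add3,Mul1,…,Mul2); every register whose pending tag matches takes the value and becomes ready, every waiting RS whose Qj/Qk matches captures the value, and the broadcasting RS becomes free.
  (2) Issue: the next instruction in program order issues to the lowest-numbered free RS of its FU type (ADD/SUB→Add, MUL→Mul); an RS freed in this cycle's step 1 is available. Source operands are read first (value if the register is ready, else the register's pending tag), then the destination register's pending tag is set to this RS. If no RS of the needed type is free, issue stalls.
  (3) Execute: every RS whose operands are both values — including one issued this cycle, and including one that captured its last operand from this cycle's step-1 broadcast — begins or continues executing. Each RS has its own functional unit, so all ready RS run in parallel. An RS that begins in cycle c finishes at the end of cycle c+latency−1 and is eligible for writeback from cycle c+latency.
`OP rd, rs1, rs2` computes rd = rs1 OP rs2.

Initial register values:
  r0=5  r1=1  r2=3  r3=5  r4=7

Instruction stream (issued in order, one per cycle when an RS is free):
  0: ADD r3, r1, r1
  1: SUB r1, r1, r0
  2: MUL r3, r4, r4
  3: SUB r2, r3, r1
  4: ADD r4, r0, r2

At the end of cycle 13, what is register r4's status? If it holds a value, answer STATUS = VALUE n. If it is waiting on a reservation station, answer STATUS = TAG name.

cycle 1: issue ADD r3<-Add1 // r0:5,r1:1,r2:3,r3:Add1,r4:7
cycle 2: issue SUB r1<-Add2 // r0:5,r1:Add2,r2:3,r3:Add1,r4:7
cycle 3: issue MUL r3<-Mul1 // r0:5,r1:Add2,r2:3,r3:Mul1,r4:7
cycle 4: CDB Add1=2; issue SUB r2<-Add1 // r0:5,r1:Add2,r2:Add1,r3:Mul1,r4:7
cycle 5: CDB Add2=-4; issue ADD r4<-Add2 // r0:5,r1:-4,r2:Add1,r3:Mul1,r4:Add2
cycle 6: - // r0:5,r1:-4,r2:Add1,r3:Mul1,r4:Add2
cycle 7: CDB Mul1=49 // r0:5,r1:-4,r2:Add1,r3:49,r4:Add2
cycle 8: - // r0:5,r1:-4,r2:Add1,r3:49,r4:Add2
cycle 9: - // r0:5,r1:-4,r2:Add1,r3:49,r4:Add2
cycle 10: CDB Add1=53 // r0:5,r1:-4,r2:53,r3:49,r4:Add2
cycle 11: - // r0:5,r1:-4,r2:53,r3:49,r4:Add2
cycle 12: - // r0:5,r1:-4,r2:53,r3:49,r4:Add2
cycle 13: CDB Add2=58 // r0:5,r1:-4,r2:53,r3:49,r4:58

STATUS = VALUE 58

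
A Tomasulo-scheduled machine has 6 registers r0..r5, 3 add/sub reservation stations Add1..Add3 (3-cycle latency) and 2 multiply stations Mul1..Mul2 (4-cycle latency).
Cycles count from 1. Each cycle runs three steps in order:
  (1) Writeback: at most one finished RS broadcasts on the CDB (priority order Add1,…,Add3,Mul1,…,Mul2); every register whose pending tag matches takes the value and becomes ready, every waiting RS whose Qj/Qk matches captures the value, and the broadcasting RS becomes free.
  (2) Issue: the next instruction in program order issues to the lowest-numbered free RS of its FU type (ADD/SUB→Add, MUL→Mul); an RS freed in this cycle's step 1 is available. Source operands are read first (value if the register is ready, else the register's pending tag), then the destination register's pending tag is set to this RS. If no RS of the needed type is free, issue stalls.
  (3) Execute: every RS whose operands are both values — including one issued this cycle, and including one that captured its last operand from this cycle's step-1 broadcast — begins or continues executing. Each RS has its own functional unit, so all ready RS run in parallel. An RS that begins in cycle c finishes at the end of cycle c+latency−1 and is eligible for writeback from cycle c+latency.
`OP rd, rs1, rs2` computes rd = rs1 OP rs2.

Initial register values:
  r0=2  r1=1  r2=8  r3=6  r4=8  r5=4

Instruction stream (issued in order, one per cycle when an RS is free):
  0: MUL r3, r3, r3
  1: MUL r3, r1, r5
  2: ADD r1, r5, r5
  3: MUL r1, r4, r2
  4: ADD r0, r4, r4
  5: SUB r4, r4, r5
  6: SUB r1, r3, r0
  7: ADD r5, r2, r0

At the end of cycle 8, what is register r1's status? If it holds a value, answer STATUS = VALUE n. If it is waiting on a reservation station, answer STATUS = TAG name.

cycle 1: issue MUL r3<-Mul1 // r0:2,r1:1,r2:8,r3:Mul1,r4:8,r5:4
cycle 2: issue MUL r3<-Mul2 // r0:2,r1:1,r2:8,r3:Mul2,r4:8,r5:4
cycle 3: issue ADD r1<-Add1 // r0:2,r1:Add1,r2:8,r3:Mul2,r4:8,r5:4
cycle 4: stall // r0:2,r1:Add1,r2:8,r3:Mul2,r4:8,r5:4
cycle 5: CDB Mul1=36; issue MUL r1<-Mul1 // r0:2,r1:Mul1,r2:8,r3:Mul2,r4:8,r5:4
cycle 6: CDB Add1=8; issue ADD r0<-Add1 // r0:Add1,r1:Mul1,r2:8,r3:Mul2,r4:8,r5:4
cycle 7: CDB Mul2=4; issue SUB r4<-Add2 // r0:Add1,r1:Mul1,r2:8,r3:4,r4:Add2,r5:4
cycle 8: issue SUB r1<-Add3 // r0:Add1,r1:Add3,r2:8,r3:4,r4:Add2,r5:4

STATUS = TAG Add3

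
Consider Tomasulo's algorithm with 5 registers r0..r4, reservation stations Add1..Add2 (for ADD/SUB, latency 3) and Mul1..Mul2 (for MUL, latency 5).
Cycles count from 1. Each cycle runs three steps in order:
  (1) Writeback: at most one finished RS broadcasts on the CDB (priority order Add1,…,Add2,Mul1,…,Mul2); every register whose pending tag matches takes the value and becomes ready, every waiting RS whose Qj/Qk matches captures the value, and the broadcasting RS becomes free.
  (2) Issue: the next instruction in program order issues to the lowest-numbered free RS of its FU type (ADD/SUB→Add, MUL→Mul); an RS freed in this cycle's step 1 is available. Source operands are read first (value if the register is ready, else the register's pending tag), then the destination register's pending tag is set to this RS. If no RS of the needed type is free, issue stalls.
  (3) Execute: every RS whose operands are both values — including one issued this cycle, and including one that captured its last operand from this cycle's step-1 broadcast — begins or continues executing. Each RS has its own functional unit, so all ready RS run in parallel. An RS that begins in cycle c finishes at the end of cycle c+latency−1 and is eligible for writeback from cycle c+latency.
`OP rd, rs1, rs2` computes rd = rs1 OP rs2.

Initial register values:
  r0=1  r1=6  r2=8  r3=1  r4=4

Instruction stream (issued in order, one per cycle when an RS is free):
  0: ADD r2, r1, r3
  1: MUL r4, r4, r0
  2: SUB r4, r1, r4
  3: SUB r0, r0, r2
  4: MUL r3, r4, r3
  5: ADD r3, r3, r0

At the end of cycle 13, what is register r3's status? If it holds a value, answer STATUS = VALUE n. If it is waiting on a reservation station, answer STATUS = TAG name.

STATUS = TAG Add1

c1: issue ADD r2<-Add1 | r0:1,r1:6,r2:Add1,r3:1,r4:4
c2: issue MUL r4<-Mul1 | r0:1,r1:6,r2:Add1,r3:1,r4:Mul1
c3: issue SUB r4<-Add2 | r0:1,r1:6,r2:Add1,r3:1,r4:Add2
c4: CDB Add1=7; issue SUB r0<-Add1 | r0:Add1,r1:6,r2:7,r3:1,r4:Add2
c5: issue MUL r3<-Mul2 | r0:Add1,r1:6,r2:7,r3:Mul2,r4:Add2
c6: stall | r0:Add1,r1:6,r2:7,r3:Mul2,r4:Add2
c7: CDB Add1=-6; issue ADD r3<-Add1 | r0:-6,r1:6,r2:7,r3:Add1,r4:Add2
c8: CDB Mul1=4 | r0:-6,r1:6,r2:7,r3:Add1,r4:Add2
c9: - | r0:-6,r1:6,r2:7,r3:Add1,r4:Add2
c10: - | r0:-6,r1:6,r2:7,r3:Add1,r4:Add2
c11: CDB Add2=2 | r0:-6,r1:6,r2:7,r3:Add1,r4:2
c12: - | r0:-6,r1:6,r2:7,r3:Add1,r4:2
c13: - | r0:-6,r1:6,r2:7,r3:Add1,r4:2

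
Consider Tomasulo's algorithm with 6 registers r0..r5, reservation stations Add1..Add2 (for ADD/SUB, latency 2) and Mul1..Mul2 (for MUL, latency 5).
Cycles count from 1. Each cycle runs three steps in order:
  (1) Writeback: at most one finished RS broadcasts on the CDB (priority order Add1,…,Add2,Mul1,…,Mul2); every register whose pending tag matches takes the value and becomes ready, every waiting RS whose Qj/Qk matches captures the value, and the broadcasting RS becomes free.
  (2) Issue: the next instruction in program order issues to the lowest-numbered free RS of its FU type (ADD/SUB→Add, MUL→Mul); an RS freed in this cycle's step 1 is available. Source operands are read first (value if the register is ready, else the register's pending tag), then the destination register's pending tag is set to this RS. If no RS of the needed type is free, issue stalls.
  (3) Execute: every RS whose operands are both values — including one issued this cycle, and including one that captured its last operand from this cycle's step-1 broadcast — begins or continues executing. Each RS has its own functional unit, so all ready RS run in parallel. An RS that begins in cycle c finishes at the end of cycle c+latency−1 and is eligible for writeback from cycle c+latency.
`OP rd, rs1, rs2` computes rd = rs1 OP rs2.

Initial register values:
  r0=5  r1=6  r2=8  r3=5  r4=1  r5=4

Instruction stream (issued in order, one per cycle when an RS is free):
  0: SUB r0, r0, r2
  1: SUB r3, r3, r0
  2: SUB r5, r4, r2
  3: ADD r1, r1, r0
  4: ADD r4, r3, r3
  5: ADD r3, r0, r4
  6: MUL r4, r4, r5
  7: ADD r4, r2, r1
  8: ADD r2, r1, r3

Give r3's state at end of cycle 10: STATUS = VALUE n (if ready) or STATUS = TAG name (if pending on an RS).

cycle 1: issue SUB r0<-Add1 // r0:Add1,r1:6,r2:8,r3:5,r4:1,r5:4
cycle 2: issue SUB r3<-Add2 // r0:Add1,r1:6,r2:8,r3:Add2,r4:1,r5:4
cycle 3: CDB Add1=-3; issue SUB r5<-Add1 // r0:-3,r1:6,r2:8,r3:Add2,r4:1,r5:Add1
cycle 4: stall // r0:-3,r1:6,r2:8,r3:Add2,r4:1,r5:Add1
cycle 5: CDB Add1=-7; issue ADD r1<-Add1 // r0:-3,r1:Add1,r2:8,r3:Add2,r4:1,r5:-7
cycle 6: CDB Add2=8; issue ADD r4<-Add2 // r0:-3,r1:Add1,r2:8,r3:8,r4:Add2,r5:-7
cycle 7: CDB Add1=3; issue ADD r3<-Add1 // r0:-3,r1:3,r2:8,r3:Add1,r4:Add2,r5:-7
cycle 8: CDB Add2=16; issue MUL r4<-Mul1 // r0:-3,r1:3,r2:8,r3:Add1,r4:Mul1,r5:-7
cycle 9: issue ADD r4<-Add2 // r0:-3,r1:3,r2:8,r3:Add1,r4:Add2,r5:-7
cycle 10: CDB Add1=13; issue ADD r2<-Add1 // r0:-3,r1:3,r2:Add1,r3:13,r4:Add2,r5:-7

STATUS = VALUE 13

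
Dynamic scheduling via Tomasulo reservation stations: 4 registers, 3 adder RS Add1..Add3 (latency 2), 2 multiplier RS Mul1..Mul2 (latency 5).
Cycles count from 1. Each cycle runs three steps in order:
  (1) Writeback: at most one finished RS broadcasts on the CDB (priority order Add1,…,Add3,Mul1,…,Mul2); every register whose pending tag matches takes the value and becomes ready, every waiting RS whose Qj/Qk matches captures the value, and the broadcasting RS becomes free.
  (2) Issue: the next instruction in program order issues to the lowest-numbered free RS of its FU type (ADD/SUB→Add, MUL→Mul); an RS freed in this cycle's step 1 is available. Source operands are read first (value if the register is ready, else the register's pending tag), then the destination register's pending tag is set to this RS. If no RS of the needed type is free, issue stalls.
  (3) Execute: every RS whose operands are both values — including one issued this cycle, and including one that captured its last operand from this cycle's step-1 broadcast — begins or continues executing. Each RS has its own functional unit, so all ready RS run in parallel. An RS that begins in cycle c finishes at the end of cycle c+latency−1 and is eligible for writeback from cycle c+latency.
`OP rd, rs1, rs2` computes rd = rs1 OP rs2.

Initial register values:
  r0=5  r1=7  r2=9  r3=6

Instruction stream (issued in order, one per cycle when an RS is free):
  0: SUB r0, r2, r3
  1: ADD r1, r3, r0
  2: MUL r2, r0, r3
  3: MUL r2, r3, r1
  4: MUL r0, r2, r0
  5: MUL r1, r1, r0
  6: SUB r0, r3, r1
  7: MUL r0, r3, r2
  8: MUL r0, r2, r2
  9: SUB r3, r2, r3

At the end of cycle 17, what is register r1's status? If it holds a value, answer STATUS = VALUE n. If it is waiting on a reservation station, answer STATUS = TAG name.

STATUS = TAG Mul2

  c1: issue SUB r0<-Add1  regs: r0:Add1,r1:7,r2:9,r3:6
  c2: issue ADD r1<-Add2  regs: r0:Add1,r1:Add2,r2:9,r3:6
  c3: CDB Add1=3; issue MUL r2<-Mul1  regs: r0:3,r1:Add2,r2:Mul1,r3:6
  c4: issue MUL r2<-Mul2  regs: r0:3,r1:Add2,r2:Mul2,r3:6
  c5: CDB Add2=9; stall  regs: r0:3,r1:9,r2:Mul2,r3:6
  c6: stall  regs: r0:3,r1:9,r2:Mul2,r3:6
  c7: stall  regs: r0:3,r1:9,r2:Mul2,r3:6
  c8: CDB Mul1=18; issue MUL r0<-Mul1  regs: r0:Mul1,r1:9,r2:Mul2,r3:6
  c9: stall  regs: r0:Mul1,r1:9,r2:Mul2,r3:6
  c10: CDB Mul2=54; issue MUL r1<-Mul2  regs: r0:Mul1,r1:Mul2,r2:54,r3:6
  c11: issue SUB r0<-Add1  regs: r0:Add1,r1:Mul2,r2:54,r3:6
  c12: stall  regs: r0:Add1,r1:Mul2,r2:54,r3:6
  c13: stall  regs: r0:Add1,r1:Mul2,r2:54,r3:6
  c14: stall  regs: r0:Add1,r1:Mul2,r2:54,r3:6
  c15: CDB Mul1=162; issue MUL r0<-Mul1  regs: r0:Mul1,r1:Mul2,r2:54,r3:6
  c16: stall  regs: r0:Mul1,r1:Mul2,r2:54,r3:6
  c17: stall  regs: r0:Mul1,r1:Mul2,r2:54,r3:6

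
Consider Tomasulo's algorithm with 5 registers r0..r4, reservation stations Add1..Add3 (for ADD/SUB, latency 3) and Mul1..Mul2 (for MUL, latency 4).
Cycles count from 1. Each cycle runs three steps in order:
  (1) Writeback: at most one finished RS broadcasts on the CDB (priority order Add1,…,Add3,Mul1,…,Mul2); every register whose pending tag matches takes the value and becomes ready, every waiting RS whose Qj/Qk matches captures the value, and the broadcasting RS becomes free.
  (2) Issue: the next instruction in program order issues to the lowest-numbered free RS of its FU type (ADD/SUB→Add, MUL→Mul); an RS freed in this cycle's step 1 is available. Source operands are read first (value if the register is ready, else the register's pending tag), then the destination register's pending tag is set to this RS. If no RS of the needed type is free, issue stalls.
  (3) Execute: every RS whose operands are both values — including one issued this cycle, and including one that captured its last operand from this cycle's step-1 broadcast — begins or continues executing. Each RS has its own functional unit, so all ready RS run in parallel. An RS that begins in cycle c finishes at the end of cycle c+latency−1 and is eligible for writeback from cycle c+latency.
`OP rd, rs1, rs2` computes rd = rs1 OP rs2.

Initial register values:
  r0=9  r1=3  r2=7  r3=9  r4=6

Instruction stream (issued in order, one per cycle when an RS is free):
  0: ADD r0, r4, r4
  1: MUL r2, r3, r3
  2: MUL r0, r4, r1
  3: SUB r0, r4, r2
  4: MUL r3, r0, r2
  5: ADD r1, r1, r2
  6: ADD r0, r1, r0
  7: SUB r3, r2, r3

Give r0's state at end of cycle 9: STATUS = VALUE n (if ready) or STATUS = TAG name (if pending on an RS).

c1: issue ADD r0<-Add1 | r0:Add1,r1:3,r2:7,r3:9,r4:6
c2: issue MUL r2<-Mul1 | r0:Add1,r1:3,r2:Mul1,r3:9,r4:6
c3: issue MUL r0<-Mul2 | r0:Mul2,r1:3,r2:Mul1,r3:9,r4:6
c4: CDB Add1=12; issue SUB r0<-Add1 | r0:Add1,r1:3,r2:Mul1,r3:9,r4:6
c5: stall | r0:Add1,r1:3,r2:Mul1,r3:9,r4:6
c6: CDB Mul1=81; issue MUL r3<-Mul1 | r0:Add1,r1:3,r2:81,r3:Mul1,r4:6
c7: CDB Mul2=18; issue ADD r1<-Add2 | r0:Add1,r1:Add2,r2:81,r3:Mul1,r4:6
c8: issue ADD r0<-Add3 | r0:Add3,r1:Add2,r2:81,r3:Mul1,r4:6
c9: CDB Add1=-75; issue SUB r3<-Add1 | r0:Add3,r1:Add2,r2:81,r3:Add1,r4:6

STATUS = TAG Add3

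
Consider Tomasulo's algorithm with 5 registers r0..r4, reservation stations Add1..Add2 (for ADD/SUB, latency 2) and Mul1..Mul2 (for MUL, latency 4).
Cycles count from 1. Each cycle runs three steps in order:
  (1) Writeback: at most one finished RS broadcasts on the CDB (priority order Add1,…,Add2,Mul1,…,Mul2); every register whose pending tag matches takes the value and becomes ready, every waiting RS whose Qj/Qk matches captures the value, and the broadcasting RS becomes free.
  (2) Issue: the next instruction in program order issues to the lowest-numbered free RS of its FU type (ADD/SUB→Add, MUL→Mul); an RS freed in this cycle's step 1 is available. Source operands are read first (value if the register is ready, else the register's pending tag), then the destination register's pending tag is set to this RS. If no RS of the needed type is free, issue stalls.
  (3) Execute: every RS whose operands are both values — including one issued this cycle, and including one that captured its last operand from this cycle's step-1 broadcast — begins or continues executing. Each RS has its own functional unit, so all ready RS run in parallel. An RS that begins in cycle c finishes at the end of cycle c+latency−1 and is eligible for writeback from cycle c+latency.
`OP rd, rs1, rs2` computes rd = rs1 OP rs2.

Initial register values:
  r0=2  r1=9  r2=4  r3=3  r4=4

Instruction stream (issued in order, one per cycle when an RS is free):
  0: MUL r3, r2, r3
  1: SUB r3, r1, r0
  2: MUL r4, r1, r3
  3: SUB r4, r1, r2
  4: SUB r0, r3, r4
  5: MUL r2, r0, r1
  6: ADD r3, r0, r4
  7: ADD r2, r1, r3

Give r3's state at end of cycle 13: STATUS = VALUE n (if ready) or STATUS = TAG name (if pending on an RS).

  c1: issue MUL r3<-Mul1  regs: r0:2,r1:9,r2:4,r3:Mul1,r4:4
  c2: issue SUB r3<-Add1  regs: r0:2,r1:9,r2:4,r3:Add1,r4:4
  c3: issue MUL r4<-Mul2  regs: r0:2,r1:9,r2:4,r3:Add1,r4:Mul2
  c4: CDB Add1=7; issue SUB r4<-Add1  regs: r0:2,r1:9,r2:4,r3:7,r4:Add1
  c5: CDB Mul1=12; issue SUB r0<-Add2  regs: r0:Add2,r1:9,r2:4,r3:7,r4:Add1
  c6: CDB Add1=5; issue MUL r2<-Mul1  regs: r0:Add2,r1:9,r2:Mul1,r3:7,r4:5
  c7: issue ADD r3<-Add1  regs: r0:Add2,r1:9,r2:Mul1,r3:Add1,r4:5
  c8: CDB Add2=2; issue ADD r2<-Add2  regs: r0:2,r1:9,r2:Add2,r3:Add1,r4:5
  c9: CDB Mul2=63  regs: r0:2,r1:9,r2:Add2,r3:Add1,r4:5
  c10: CDB Add1=7  regs: r0:2,r1:9,r2:Add2,r3:7,r4:5
  c11: -  regs: r0:2,r1:9,r2:Add2,r3:7,r4:5
  c12: CDB Add2=16  regs: r0:2,r1:9,r2:16,r3:7,r4:5
  c13: CDB Mul1=18  regs: r0:2,r1:9,r2:16,r3:7,r4:5

STATUS = VALUE 7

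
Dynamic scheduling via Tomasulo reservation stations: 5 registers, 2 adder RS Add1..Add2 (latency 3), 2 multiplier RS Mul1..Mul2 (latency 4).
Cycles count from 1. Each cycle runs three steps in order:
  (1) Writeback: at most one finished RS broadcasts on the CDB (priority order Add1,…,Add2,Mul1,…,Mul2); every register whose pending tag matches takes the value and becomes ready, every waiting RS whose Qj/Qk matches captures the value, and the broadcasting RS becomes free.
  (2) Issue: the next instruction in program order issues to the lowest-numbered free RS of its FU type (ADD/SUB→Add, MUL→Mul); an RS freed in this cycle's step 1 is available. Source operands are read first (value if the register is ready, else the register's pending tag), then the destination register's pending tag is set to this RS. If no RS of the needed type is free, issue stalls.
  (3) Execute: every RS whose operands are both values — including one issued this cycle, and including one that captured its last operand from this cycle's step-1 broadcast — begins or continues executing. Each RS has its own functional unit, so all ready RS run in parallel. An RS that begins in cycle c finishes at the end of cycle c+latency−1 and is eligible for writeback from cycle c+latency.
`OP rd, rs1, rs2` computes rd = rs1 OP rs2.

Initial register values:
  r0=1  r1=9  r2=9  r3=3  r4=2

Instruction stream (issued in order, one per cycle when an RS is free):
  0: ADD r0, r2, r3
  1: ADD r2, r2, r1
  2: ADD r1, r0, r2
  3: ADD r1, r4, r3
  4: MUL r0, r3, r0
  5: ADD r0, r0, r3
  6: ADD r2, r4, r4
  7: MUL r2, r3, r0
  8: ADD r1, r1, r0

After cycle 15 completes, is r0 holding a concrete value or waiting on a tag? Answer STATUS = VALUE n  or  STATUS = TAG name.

STATUS = VALUE 39

c1: issue ADD r0<-Add1 | r0:Add1,r1:9,r2:9,r3:3,r4:2
c2: issue ADD r2<-Add2 | r0:Add1,r1:9,r2:Add2,r3:3,r4:2
c3: stall | r0:Add1,r1:9,r2:Add2,r3:3,r4:2
c4: CDB Add1=12; issue ADD r1<-Add1 | r0:12,r1:Add1,r2:Add2,r3:3,r4:2
c5: CDB Add2=18; issue ADD r1<-Add2 | r0:12,r1:Add2,r2:18,r3:3,r4:2
c6: issue MUL r0<-Mul1 | r0:Mul1,r1:Add2,r2:18,r3:3,r4:2
c7: stall | r0:Mul1,r1:Add2,r2:18,r3:3,r4:2
c8: CDB Add1=30; issue ADD r0<-Add1 | r0:Add1,r1:Add2,r2:18,r3:3,r4:2
c9: CDB Add2=5; issue ADD r2<-Add2 | r0:Add1,r1:5,r2:Add2,r3:3,r4:2
c10: CDB Mul1=36; issue MUL r2<-Mul1 | r0:Add1,r1:5,r2:Mul1,r3:3,r4:2
c11: stall | r0:Add1,r1:5,r2:Mul1,r3:3,r4:2
c12: CDB Add2=4; issue ADD r1<-Add2 | r0:Add1,r1:Add2,r2:Mul1,r3:3,r4:2
c13: CDB Add1=39 | r0:39,r1:Add2,r2:Mul1,r3:3,r4:2
c14: - | r0:39,r1:Add2,r2:Mul1,r3:3,r4:2
c15: - | r0:39,r1:Add2,r2:Mul1,r3:3,r4:2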